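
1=1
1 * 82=82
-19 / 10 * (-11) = 209 / 10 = 20.90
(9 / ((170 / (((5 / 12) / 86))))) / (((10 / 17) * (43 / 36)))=27 / 73960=0.00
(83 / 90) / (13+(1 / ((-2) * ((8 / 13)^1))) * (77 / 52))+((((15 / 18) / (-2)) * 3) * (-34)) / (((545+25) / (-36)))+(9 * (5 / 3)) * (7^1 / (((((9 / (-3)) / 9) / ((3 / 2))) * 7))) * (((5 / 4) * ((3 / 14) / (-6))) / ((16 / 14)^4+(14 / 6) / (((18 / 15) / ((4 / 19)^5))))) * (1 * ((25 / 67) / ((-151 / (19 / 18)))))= -659918136181665147983 / 252780151219929907200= -2.61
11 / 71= 0.15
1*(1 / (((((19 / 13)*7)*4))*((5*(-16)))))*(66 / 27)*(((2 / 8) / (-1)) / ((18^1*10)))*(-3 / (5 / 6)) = -143 / 38304000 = -0.00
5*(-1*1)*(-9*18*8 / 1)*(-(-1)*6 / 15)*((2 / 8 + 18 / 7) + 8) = 196344 / 7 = 28049.14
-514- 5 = -519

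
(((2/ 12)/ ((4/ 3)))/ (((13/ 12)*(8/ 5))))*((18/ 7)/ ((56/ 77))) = 1485/ 5824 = 0.25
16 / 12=4 / 3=1.33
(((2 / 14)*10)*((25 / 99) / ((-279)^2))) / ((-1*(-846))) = 125 / 22818232899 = 0.00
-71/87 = -0.82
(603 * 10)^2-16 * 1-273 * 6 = 36359246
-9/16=-0.56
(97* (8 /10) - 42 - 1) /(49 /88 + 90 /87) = 21.74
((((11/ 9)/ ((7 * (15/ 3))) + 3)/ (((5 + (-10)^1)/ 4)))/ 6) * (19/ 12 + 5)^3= -117836321/ 1020600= -115.46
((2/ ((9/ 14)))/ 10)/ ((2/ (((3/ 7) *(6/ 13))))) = 2/ 65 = 0.03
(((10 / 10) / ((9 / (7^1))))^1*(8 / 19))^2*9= 3136 / 3249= 0.97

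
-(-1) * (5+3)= 8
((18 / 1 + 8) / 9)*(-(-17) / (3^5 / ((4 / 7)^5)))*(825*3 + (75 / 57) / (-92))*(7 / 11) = 19.39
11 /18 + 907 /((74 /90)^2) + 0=33075209 /24642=1342.23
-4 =-4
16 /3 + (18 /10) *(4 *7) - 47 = 131 /15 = 8.73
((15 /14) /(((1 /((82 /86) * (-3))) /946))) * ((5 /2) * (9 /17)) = -913275 /238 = -3837.29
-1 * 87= -87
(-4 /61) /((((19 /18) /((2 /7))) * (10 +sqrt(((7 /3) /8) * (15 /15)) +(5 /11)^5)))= -898136745010560 /505521581239350809 +7469978285088 * sqrt(42) /505521581239350809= -0.00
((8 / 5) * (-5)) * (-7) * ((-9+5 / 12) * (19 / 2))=-13699 / 3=-4566.33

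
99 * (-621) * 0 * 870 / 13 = 0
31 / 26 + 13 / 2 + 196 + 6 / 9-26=6956 / 39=178.36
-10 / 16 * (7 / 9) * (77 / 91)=-0.41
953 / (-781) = -953 / 781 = -1.22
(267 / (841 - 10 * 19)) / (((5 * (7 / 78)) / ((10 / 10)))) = 6942 / 7595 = 0.91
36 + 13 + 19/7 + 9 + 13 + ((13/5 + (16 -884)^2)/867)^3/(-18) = -13860096625079324017/380166711750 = -36457943.84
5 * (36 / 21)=8.57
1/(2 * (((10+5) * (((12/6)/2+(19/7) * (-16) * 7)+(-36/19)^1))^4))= 130321/114027380053236101250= 0.00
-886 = -886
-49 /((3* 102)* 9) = -49 /2754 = -0.02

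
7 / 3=2.33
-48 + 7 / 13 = -617 / 13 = -47.46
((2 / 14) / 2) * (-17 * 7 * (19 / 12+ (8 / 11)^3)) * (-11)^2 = -534361 / 264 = -2024.09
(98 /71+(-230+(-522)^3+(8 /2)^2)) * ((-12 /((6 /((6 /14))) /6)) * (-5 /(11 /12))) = -21813444944640 /5467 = -3990021025.18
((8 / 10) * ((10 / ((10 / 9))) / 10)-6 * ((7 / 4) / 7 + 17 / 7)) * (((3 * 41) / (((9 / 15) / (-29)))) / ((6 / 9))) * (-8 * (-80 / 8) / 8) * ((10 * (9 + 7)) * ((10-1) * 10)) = 137991535200 / 7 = 19713076457.14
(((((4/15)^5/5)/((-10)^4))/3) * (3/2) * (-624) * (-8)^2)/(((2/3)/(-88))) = 18743296/263671875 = 0.07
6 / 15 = 2 / 5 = 0.40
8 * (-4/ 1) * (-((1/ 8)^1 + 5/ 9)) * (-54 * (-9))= 10584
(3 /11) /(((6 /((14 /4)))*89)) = 7 /3916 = 0.00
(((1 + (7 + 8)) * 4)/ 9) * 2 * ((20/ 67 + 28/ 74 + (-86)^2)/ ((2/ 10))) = 11735271680/ 22311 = 525985.91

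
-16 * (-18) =288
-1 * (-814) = 814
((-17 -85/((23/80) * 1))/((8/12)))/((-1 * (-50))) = -21573/2300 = -9.38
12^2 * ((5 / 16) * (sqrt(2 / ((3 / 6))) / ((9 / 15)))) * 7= 1050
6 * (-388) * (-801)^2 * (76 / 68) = -28379295432 / 17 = -1669370319.53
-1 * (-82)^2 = -6724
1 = 1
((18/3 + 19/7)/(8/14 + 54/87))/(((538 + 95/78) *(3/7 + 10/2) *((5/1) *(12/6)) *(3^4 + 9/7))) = 1126853/371303581440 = 0.00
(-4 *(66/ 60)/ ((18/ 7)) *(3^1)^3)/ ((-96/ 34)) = 1309/ 80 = 16.36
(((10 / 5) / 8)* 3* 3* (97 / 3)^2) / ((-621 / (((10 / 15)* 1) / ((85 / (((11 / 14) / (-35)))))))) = 103499 / 155187900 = 0.00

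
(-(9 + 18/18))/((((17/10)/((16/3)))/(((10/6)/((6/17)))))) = -148.15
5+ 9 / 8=49 / 8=6.12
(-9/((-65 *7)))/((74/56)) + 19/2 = 45767/4810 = 9.51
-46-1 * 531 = -577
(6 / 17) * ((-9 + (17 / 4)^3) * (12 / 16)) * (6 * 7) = 753.39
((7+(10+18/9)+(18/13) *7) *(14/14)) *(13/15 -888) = -4963511/195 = -25453.90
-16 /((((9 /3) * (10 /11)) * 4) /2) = -44 /15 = -2.93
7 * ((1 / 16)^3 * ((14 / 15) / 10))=49 / 307200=0.00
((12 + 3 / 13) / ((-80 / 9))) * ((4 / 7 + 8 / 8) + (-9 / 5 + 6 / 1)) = -144531 / 18200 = -7.94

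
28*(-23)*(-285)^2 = -52308900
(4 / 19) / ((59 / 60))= 240 / 1121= 0.21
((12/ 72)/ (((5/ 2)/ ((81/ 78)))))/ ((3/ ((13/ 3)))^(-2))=0.03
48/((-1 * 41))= -48/41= -1.17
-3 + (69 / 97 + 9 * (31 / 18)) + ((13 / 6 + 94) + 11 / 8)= 257833 / 2328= 110.75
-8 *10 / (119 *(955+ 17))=-20 / 28917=-0.00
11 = 11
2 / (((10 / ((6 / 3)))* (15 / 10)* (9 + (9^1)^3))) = 2 / 5535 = 0.00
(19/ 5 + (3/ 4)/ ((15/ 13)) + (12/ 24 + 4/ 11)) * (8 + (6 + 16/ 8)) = 4676/ 55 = 85.02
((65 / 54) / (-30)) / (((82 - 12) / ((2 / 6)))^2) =-13 / 14288400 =-0.00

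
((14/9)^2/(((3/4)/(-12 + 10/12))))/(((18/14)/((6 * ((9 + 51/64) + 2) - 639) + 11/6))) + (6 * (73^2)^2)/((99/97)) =144598731745019/866052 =166963105.85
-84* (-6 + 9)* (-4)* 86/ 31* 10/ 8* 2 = 216720/ 31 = 6990.97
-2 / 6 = -1 / 3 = -0.33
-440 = -440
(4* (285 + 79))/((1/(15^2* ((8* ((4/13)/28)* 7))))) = 201600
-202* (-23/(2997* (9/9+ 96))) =4646/290709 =0.02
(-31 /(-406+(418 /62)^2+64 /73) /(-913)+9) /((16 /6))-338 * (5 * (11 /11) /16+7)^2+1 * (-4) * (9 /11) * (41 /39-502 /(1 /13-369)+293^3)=-3784437127271191383682023 /45961400592618368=-82339464.82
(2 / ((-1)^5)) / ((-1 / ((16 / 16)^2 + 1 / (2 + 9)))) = 24 / 11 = 2.18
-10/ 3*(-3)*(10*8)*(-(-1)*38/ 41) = 741.46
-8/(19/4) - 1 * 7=-165/19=-8.68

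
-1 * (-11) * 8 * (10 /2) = 440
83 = 83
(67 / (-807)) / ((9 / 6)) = -134 / 2421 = -0.06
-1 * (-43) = 43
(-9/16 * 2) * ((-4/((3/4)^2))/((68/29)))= 58/17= 3.41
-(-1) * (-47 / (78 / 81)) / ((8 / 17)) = -21573 / 208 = -103.72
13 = 13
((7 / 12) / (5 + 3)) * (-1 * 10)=-35 / 48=-0.73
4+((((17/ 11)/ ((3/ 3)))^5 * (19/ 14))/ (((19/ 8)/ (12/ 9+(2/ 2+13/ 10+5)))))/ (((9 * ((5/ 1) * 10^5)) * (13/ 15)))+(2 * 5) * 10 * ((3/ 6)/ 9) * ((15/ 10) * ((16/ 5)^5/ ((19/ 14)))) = 2064.36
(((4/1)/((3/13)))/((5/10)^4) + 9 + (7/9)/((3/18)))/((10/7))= 2037/10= 203.70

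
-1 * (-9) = 9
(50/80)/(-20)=-1/32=-0.03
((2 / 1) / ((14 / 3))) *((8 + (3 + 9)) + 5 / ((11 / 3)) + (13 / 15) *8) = 667 / 55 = 12.13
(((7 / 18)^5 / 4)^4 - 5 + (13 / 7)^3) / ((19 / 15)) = 7865151816204568127201288078675 / 7089515129365609938159648374784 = 1.11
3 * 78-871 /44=9425 /44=214.20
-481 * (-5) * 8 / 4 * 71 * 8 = 2732080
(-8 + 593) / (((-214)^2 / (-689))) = -403065 / 45796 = -8.80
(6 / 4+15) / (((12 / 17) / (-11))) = -2057 / 8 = -257.12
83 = 83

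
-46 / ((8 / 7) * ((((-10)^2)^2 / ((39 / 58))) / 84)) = -131859 / 580000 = -0.23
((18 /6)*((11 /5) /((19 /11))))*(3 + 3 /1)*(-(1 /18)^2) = -121 /1710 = -0.07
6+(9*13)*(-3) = -345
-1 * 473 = -473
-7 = -7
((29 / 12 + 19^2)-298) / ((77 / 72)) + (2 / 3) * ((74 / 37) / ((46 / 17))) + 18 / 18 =332921 / 5313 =62.66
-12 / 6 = -2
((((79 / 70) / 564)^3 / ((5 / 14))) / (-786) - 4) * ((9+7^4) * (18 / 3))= -16652252234457382399 / 287902009584000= -57840.00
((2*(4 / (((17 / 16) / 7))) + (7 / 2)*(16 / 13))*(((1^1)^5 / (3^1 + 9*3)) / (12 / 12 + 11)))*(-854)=-29890 / 221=-135.25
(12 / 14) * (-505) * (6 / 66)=-3030 / 77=-39.35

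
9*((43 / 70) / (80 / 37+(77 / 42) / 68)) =2921076 / 1156645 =2.53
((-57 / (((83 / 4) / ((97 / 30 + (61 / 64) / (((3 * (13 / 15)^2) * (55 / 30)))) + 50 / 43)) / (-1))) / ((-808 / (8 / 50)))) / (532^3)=-177530849 / 10620833561962624000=-0.00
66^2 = 4356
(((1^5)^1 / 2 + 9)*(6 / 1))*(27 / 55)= 1539 / 55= 27.98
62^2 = 3844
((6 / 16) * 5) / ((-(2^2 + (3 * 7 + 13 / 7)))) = -105 / 1504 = -0.07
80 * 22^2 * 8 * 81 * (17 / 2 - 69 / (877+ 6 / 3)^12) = 186719427669460525094131099778887968528640 / 875508218649753838022470226340987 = 213269760.00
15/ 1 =15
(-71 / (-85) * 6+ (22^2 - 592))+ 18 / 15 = -8652 / 85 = -101.79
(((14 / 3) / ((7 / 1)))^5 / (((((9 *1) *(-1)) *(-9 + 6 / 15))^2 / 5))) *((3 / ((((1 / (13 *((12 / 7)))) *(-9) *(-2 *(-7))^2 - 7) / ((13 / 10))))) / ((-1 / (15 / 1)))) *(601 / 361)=2539225 / 20437178202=0.00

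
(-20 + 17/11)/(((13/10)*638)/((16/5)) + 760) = -3248/179377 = -0.02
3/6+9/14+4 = 36/7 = 5.14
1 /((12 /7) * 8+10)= 7 /166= 0.04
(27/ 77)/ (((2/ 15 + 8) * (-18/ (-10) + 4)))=2025/ 272426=0.01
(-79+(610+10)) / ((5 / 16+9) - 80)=-8656 / 1131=-7.65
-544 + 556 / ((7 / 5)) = -1028 / 7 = -146.86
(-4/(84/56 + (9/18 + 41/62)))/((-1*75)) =248/12375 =0.02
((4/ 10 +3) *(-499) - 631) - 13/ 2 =-23341/ 10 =-2334.10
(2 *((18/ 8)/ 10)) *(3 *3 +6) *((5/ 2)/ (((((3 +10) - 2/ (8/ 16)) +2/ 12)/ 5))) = 9.20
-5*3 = -15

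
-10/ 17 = -0.59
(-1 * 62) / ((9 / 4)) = -248 / 9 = -27.56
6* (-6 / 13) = -36 / 13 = -2.77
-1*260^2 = -67600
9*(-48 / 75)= -144 / 25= -5.76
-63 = -63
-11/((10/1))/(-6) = 11/60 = 0.18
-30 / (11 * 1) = -30 / 11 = -2.73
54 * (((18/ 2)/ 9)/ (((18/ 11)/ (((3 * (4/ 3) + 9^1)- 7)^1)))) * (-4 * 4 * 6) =-19008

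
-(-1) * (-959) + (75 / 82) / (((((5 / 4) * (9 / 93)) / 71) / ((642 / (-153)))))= -6715409 / 2091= -3211.58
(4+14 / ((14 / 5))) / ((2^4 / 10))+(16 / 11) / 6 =1549 / 264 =5.87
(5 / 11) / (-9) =-5 / 99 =-0.05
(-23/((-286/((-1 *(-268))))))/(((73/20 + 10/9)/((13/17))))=554760/160259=3.46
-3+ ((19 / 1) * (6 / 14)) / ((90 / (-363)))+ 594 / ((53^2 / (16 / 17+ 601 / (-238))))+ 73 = 123085863 / 3342710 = 36.82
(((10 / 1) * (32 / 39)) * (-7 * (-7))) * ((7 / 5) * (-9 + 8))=-562.87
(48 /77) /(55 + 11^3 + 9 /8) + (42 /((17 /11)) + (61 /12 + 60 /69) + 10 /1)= 43.13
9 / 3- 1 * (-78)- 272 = -191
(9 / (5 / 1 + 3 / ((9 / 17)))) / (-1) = -27 / 32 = -0.84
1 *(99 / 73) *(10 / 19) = 990 / 1387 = 0.71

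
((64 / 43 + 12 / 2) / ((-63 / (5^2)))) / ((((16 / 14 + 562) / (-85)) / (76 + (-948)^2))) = 307495107500 / 762777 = 403125.83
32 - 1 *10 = 22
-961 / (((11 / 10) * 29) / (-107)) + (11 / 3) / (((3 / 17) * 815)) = 7542420103 / 2339865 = 3223.44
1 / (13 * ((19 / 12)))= 12 / 247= 0.05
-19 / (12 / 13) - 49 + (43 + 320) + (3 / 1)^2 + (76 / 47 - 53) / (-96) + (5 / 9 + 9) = 312.51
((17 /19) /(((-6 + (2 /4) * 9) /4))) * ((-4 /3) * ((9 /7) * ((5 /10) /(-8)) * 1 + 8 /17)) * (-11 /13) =-16346 /15561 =-1.05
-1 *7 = -7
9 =9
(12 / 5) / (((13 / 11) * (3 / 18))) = 792 / 65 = 12.18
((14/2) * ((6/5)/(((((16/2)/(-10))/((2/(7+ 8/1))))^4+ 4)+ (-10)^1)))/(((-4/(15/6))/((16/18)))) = -7/1935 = -0.00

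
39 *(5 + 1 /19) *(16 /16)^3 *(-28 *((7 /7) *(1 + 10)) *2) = -2306304 /19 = -121384.42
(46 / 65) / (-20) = -23 / 650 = -0.04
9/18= 1/2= 0.50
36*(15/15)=36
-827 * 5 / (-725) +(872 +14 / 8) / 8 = 533239 / 4640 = 114.92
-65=-65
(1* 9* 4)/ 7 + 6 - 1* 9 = 15/ 7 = 2.14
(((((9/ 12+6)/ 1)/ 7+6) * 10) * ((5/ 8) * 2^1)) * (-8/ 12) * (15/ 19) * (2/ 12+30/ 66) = -333125/ 11704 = -28.46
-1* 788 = -788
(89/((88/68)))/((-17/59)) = -5251/22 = -238.68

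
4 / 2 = 2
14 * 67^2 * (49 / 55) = 3079454 / 55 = 55990.07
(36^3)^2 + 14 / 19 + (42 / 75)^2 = 25849290252474 / 11875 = 2176782337.05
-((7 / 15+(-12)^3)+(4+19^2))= 20438 / 15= 1362.53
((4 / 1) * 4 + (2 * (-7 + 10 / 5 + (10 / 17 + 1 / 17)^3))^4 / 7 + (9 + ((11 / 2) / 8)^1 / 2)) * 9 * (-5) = -6862794415982989723305 / 130507381139466464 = -52585.49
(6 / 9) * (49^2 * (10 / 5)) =9604 / 3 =3201.33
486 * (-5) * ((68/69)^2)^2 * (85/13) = -54522508800/3637933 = -14987.22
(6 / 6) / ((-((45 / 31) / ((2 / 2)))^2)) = -961 / 2025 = -0.47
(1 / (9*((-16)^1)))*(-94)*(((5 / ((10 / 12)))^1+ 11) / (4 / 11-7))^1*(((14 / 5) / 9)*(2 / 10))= -61523 / 591300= -0.10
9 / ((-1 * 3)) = -3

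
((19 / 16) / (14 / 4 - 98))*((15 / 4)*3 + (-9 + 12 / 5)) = -589 / 10080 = -0.06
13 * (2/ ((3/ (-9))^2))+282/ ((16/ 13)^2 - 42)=776685/ 3421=227.03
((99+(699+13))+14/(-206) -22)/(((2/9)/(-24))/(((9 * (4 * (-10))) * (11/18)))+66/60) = 1930737600/2692111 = 717.18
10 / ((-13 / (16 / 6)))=-2.05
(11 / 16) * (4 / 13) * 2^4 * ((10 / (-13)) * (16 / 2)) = -3520 / 169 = -20.83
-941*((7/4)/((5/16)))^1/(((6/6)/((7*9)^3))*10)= -3294119178/25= -131764767.12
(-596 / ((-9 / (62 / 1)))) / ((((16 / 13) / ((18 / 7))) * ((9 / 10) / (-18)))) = -171562.86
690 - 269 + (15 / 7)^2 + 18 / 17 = 355400 / 833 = 426.65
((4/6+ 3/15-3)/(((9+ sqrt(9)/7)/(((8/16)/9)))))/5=-56/22275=-0.00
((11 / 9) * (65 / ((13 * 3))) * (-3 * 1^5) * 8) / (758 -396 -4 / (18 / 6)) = -220 / 1623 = -0.14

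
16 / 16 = 1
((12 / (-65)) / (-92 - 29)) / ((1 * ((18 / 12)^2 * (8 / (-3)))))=-2 / 7865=-0.00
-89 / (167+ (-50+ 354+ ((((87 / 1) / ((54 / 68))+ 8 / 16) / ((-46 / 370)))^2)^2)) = -0.00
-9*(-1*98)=882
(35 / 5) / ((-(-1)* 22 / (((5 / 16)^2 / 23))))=175 / 129536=0.00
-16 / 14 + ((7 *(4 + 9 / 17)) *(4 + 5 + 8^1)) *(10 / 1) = 37722 / 7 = 5388.86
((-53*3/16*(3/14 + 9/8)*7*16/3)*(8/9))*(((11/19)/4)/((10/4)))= -2915/114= -25.57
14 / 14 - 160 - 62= -221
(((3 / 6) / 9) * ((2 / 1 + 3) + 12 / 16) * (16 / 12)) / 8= 23 / 432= 0.05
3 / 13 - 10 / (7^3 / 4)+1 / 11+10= 500548 / 49049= 10.21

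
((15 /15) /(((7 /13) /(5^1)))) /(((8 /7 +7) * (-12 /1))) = -65 /684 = -0.10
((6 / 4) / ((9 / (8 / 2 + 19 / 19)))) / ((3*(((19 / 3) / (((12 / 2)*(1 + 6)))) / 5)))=175 / 19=9.21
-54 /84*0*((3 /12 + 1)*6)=0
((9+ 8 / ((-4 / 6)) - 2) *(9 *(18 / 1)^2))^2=212576400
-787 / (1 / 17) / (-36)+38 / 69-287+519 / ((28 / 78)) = 8873533 / 5796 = 1530.98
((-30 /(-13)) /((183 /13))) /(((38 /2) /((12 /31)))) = 120 /35929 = 0.00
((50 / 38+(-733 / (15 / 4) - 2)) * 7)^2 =153132125041 / 81225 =1885283.16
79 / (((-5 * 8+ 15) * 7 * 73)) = -79 / 12775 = -0.01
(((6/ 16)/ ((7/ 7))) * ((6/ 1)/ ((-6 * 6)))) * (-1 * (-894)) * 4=-447/ 2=-223.50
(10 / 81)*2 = 20 / 81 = 0.25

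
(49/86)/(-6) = -49/516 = -0.09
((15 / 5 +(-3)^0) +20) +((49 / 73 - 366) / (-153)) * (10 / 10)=294725 / 11169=26.39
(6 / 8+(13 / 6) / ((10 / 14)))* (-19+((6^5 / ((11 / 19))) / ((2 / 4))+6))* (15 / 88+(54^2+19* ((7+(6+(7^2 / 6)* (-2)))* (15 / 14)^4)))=287748804.44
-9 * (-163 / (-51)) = -489 / 17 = -28.76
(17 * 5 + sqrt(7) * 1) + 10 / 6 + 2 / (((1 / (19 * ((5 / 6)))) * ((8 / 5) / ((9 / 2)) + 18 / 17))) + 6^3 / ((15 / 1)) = sqrt(7) + 2003687 / 16230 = 126.10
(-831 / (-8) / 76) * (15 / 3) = 4155 / 608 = 6.83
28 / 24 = 7 / 6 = 1.17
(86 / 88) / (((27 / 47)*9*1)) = 2021 / 10692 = 0.19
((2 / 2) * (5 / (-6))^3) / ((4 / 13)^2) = -21125 / 3456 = -6.11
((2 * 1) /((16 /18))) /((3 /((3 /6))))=3 /8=0.38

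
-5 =-5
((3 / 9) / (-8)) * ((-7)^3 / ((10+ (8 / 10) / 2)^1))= 1715 / 1248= 1.37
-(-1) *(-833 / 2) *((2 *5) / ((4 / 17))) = -70805 / 4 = -17701.25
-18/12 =-3/2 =-1.50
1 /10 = 0.10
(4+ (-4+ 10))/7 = 10/7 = 1.43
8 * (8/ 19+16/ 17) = 3520/ 323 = 10.90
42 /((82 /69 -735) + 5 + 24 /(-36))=-483 /8389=-0.06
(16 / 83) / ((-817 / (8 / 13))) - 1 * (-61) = 53773995 / 881543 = 61.00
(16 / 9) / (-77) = -16 / 693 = -0.02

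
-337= -337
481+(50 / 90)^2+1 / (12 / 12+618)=24132415 / 50139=481.31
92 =92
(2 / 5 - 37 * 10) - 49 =-2093 / 5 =-418.60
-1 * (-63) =63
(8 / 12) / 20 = 1 / 30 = 0.03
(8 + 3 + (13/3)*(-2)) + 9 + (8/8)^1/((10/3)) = 349/30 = 11.63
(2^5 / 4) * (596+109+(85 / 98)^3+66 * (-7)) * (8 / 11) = 1834590248 / 1294139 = 1417.61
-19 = -19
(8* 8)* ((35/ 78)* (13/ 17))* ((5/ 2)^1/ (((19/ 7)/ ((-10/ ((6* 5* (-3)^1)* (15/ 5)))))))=19600/ 26163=0.75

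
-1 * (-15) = 15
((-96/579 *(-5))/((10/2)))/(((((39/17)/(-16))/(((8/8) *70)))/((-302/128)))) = 1437520/7527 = 190.98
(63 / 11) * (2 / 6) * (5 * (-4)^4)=26880 / 11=2443.64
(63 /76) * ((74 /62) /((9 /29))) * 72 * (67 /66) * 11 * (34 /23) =51330174 /13547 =3789.04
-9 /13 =-0.69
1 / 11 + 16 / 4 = 45 / 11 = 4.09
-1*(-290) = 290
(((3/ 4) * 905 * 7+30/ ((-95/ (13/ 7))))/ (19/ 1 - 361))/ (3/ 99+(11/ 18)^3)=-2251871523/ 41910295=-53.73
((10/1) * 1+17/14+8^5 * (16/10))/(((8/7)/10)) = 3670801/8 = 458850.12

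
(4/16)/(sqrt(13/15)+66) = 495/130654 - sqrt(195)/261308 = 0.00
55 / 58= 0.95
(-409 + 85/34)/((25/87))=-70731/50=-1414.62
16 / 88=2 / 11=0.18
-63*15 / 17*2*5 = -9450 / 17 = -555.88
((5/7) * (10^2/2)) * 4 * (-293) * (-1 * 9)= 2637000/7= 376714.29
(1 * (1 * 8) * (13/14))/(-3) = -52/21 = -2.48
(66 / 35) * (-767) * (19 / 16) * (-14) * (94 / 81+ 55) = 729218347 / 540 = 1350404.35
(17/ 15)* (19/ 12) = 323/ 180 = 1.79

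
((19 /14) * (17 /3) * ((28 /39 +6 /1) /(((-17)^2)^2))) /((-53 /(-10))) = 24890 /213258591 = 0.00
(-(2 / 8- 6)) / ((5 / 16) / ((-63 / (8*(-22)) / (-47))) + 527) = 1449 / 122464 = 0.01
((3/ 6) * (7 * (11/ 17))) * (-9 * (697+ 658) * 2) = -939015/ 17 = -55236.18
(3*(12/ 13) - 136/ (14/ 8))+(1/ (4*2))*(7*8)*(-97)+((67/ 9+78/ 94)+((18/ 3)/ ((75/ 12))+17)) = -700294318/ 962325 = -727.71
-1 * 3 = -3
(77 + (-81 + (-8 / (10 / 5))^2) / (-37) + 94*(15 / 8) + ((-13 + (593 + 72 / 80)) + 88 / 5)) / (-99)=-126319 / 14652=-8.62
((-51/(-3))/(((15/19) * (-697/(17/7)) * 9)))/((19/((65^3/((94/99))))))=-10270975/80934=-126.91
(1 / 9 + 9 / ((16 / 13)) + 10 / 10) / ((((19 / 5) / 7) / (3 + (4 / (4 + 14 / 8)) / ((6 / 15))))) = 4627595 / 62928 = 73.54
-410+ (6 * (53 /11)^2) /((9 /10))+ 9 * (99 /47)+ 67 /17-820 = -305216242 /290037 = -1052.34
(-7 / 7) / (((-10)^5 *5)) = 1 / 500000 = 0.00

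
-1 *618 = -618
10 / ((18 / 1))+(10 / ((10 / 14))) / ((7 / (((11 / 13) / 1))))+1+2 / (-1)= 146 / 117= 1.25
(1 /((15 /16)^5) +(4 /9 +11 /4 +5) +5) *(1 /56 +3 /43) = 9341482519 /7314300000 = 1.28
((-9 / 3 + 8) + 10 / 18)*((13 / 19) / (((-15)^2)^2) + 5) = 9618776 / 346275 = 27.78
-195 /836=-0.23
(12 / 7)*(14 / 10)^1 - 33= -153 / 5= -30.60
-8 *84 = -672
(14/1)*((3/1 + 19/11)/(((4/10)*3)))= 1820/33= 55.15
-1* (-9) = 9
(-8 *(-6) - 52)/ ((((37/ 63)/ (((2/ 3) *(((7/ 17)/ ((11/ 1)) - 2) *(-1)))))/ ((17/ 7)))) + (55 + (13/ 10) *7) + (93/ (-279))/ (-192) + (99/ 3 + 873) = 1111747411/ 1172160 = 948.46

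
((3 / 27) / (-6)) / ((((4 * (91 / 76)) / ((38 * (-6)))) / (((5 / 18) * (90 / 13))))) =1.70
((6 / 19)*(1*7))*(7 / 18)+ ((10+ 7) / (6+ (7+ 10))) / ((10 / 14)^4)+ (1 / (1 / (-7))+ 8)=3850319 / 819375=4.70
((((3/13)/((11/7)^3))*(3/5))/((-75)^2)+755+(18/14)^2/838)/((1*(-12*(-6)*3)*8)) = 186258932111099/426297471600000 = 0.44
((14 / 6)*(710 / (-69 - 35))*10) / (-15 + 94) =-2.02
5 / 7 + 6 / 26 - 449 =-40773 / 91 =-448.05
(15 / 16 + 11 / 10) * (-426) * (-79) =2742801 / 40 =68570.02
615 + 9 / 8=4929 / 8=616.12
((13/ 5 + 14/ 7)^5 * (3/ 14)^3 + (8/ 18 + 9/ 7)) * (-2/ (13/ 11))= -18673119839/ 501637500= -37.22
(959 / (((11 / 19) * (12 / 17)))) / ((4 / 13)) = 4026841 / 528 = 7626.59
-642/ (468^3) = -107/ 17083872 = -0.00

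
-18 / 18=-1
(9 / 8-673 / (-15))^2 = 30459361 / 14400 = 2115.23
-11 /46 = -0.24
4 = 4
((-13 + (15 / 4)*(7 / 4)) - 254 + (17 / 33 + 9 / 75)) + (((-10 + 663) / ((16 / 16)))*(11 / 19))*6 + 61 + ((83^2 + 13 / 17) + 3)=38211569107 / 4263600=8962.28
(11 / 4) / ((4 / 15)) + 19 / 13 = 2449 / 208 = 11.77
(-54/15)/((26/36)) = -324/65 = -4.98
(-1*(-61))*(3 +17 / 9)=2684 / 9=298.22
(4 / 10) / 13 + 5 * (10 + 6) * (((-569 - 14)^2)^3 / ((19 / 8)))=1633445539067778550438 / 1235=1322627966856500850.56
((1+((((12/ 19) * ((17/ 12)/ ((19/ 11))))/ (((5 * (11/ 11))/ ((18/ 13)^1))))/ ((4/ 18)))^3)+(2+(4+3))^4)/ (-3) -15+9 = -2193.42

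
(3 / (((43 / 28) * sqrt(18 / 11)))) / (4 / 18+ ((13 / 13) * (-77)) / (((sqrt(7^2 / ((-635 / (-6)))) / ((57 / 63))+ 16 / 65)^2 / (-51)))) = 0.00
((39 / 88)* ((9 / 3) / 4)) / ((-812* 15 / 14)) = -39 / 102080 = -0.00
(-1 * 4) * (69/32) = -69/8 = -8.62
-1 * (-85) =85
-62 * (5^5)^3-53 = -1892089843803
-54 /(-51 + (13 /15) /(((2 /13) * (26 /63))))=120 /83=1.45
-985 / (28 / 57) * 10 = -280725 / 14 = -20051.79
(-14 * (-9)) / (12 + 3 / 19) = 114 / 11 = 10.36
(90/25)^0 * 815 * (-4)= -3260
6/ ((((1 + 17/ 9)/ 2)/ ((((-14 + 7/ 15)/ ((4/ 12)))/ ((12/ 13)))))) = -1827/ 10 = -182.70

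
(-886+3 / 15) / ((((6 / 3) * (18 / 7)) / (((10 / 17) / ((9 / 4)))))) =-62006 / 1377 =-45.03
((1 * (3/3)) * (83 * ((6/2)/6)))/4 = 83/8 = 10.38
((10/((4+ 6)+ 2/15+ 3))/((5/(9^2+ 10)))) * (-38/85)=-20748/3349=-6.20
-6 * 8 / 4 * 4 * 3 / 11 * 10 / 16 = -90 / 11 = -8.18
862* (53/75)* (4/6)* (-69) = -28020.75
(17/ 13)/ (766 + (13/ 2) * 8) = 17/ 10634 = 0.00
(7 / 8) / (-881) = -7 / 7048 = -0.00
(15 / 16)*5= 4.69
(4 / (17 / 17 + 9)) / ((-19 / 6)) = -12 / 95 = -0.13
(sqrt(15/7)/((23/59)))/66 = 0.06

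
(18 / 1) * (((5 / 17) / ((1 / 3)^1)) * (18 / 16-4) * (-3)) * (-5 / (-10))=9315 / 136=68.49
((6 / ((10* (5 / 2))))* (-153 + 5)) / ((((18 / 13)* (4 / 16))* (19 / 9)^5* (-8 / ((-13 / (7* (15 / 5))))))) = -82051866 / 433317325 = -0.19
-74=-74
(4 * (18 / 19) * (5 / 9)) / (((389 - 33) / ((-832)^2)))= 6922240 / 1691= 4093.58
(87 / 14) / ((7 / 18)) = 15.98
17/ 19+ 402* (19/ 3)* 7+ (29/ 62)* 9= 21000329/ 1178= 17827.10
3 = 3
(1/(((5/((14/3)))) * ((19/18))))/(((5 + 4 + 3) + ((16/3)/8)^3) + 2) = 1134/18335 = 0.06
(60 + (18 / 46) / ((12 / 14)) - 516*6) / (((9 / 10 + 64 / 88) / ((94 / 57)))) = -240637650 / 78223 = -3076.30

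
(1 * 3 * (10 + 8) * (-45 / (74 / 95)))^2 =13322930625 / 1369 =9731870.43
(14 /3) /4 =7 /6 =1.17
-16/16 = -1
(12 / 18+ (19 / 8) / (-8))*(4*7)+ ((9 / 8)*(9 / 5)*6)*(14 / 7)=8317 / 240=34.65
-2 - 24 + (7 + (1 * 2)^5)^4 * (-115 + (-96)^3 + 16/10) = -10235234404057/5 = -2047046880811.40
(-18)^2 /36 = 9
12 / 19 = 0.63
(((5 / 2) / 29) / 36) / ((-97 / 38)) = -95 / 101268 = -0.00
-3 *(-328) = 984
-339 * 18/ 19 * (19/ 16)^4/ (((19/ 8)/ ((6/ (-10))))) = 3304233/ 20480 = 161.34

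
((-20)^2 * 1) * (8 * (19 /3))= 20266.67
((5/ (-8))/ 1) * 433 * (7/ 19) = -15155/ 152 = -99.70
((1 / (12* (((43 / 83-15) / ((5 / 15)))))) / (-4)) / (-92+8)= -83 / 14539392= -0.00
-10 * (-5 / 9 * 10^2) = 5000 / 9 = 555.56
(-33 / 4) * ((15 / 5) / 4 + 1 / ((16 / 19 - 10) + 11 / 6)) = -67617 / 13360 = -5.06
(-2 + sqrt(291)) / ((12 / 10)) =-5 / 3 + 5 * sqrt(291) / 6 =12.55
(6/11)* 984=5904/11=536.73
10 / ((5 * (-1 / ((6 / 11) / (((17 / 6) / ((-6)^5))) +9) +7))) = 278253 / 973979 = 0.29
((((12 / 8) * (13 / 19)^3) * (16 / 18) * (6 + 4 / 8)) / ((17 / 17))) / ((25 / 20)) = 228488 / 102885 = 2.22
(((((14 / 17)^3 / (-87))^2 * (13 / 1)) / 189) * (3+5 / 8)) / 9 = 1747928 / 1530877038687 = 0.00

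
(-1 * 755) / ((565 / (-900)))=135900 / 113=1202.65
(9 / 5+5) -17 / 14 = 391 / 70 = 5.59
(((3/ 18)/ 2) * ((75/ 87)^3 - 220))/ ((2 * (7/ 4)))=-5349955/ 1024338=-5.22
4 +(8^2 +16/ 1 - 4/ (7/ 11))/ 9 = 256/ 21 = 12.19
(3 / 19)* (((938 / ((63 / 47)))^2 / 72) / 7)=9916201 / 64638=153.41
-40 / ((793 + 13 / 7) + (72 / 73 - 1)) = -4088 / 81233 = -0.05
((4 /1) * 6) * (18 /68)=6.35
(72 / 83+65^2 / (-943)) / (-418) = 282779 / 32716442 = 0.01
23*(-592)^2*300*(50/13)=120910080000/13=9300775384.62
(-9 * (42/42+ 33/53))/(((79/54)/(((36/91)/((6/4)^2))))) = -668736/381017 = -1.76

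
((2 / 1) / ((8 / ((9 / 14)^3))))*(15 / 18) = 0.06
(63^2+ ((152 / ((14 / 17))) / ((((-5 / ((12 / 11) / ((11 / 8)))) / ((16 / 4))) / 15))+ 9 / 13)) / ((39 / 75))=609032250 / 143143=4254.71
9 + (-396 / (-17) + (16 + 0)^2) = 4901 / 17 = 288.29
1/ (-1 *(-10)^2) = -0.01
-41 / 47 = -0.87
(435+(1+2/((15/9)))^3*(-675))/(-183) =11254/305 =36.90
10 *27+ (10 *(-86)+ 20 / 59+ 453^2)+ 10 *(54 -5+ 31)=12119741 / 59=205419.34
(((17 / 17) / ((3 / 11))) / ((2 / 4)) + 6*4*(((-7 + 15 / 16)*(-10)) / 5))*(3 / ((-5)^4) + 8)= 2388.10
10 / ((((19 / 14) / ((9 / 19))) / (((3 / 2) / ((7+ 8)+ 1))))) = 945 / 2888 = 0.33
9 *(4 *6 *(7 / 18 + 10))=2244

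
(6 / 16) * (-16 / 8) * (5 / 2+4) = -39 / 8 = -4.88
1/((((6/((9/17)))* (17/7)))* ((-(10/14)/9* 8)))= -1323/23120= -0.06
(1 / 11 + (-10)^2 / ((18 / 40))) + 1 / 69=506240 / 2277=222.33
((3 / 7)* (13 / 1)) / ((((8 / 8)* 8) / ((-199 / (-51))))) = 2587 / 952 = 2.72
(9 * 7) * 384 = 24192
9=9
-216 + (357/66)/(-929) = -4414727/20438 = -216.01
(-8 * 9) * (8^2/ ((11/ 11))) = -4608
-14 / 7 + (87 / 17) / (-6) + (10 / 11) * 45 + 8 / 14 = 101127 / 2618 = 38.63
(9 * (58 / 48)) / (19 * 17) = 87 / 2584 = 0.03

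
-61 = -61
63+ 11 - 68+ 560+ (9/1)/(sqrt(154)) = 9*sqrt(154)/154+ 566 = 566.73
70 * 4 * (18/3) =1680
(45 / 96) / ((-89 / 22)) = -165 / 1424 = -0.12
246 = 246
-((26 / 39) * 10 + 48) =-164 / 3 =-54.67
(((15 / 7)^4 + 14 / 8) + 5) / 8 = 267327 / 76832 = 3.48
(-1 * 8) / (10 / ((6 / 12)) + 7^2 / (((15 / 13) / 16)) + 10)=-60 / 5321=-0.01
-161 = -161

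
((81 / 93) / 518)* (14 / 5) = 0.00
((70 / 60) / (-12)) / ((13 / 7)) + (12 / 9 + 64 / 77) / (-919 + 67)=-280883 / 5117112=-0.05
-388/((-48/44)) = 1067/3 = 355.67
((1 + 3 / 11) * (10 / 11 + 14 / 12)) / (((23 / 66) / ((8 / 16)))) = 959 / 253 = 3.79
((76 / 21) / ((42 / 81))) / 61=342 / 2989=0.11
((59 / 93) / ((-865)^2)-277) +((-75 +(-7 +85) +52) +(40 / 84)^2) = -2268514936277 / 10228983975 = -221.77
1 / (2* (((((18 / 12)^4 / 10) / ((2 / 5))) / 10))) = 320 / 81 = 3.95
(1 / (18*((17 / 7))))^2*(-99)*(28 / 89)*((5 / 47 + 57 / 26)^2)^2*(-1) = 234905811922065053 / 516196650859712784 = 0.46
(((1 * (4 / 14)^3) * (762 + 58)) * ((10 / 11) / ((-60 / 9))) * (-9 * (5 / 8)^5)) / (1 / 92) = 397828125 / 1931776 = 205.94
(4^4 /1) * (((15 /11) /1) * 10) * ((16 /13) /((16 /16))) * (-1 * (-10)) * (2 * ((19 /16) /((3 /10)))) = 48640000 /143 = 340139.86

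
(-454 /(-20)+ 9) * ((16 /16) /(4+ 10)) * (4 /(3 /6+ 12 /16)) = 1268 /175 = 7.25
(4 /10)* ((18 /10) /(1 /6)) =108 /25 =4.32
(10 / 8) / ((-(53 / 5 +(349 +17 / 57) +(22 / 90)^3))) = -0.00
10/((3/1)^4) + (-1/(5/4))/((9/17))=-562/405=-1.39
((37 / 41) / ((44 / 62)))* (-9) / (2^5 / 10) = -51615 / 14432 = -3.58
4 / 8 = 1 / 2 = 0.50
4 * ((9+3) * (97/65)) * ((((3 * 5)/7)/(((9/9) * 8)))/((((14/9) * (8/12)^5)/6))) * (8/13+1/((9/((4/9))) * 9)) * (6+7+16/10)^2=61590700863/828100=74375.92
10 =10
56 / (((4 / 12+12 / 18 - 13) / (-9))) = 42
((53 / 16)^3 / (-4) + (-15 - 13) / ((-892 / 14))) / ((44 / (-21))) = 663472719 / 160759808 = 4.13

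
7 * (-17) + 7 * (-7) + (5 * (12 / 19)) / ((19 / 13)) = -59868 / 361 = -165.84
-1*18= -18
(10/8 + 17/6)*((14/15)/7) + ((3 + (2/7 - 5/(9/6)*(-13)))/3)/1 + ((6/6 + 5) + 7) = 18323/630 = 29.08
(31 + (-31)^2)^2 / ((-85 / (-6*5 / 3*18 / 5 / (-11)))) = -35426304 / 935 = -37889.10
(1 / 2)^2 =0.25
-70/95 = -14/19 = -0.74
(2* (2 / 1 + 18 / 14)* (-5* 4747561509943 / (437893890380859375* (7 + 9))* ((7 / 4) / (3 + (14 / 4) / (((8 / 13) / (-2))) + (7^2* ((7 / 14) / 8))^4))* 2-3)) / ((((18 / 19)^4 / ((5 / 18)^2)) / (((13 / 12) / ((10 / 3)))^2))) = -36536575423658487174233974735309 / 183172666107470042587500000000000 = -0.20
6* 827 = 4962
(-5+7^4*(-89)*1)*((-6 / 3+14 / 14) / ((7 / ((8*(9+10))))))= 32481488 / 7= 4640212.57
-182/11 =-16.55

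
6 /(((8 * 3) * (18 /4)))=1 /18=0.06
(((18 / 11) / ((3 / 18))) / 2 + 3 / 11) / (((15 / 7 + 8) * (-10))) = -0.05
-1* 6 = -6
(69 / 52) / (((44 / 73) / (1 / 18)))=1679 / 13728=0.12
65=65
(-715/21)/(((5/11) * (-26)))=121/42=2.88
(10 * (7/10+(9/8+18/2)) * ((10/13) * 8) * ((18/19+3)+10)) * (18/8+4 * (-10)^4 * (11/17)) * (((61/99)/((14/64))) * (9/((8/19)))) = 246401882301700/17017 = 14479748622.07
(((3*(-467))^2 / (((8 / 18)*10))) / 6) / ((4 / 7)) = 41218821 / 320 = 128808.82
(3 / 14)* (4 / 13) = 6 / 91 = 0.07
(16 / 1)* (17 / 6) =136 / 3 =45.33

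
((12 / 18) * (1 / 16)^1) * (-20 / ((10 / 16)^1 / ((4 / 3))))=-16 / 9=-1.78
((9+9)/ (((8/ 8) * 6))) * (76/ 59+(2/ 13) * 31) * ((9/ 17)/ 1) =125442/ 13039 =9.62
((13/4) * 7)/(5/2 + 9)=91/46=1.98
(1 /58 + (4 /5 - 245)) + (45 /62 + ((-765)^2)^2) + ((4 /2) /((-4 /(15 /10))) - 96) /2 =12315879279980723 /35960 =342488300333.17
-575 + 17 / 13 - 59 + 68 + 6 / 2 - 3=-564.69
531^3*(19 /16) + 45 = 2844705249 /16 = 177794078.06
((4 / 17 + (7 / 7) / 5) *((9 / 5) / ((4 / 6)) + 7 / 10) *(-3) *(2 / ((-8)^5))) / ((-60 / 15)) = -111 / 1638400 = -0.00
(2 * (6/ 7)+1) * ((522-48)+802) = 24244/ 7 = 3463.43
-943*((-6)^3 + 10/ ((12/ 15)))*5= 1919005/ 2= 959502.50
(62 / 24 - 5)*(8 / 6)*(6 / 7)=-58 / 21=-2.76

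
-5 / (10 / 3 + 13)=-15 / 49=-0.31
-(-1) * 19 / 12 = 19 / 12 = 1.58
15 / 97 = 0.15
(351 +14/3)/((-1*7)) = -1067/21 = -50.81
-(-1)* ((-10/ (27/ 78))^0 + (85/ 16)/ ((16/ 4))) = 149/ 64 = 2.33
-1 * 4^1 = -4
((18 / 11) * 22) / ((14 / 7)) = 18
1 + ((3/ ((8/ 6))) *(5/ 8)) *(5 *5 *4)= 1133/ 8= 141.62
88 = 88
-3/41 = -0.07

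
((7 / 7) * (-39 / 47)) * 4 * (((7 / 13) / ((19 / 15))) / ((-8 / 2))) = 315 / 893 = 0.35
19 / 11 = 1.73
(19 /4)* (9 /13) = 171 /52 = 3.29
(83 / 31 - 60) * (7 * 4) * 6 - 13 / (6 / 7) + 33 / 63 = -4185859 / 434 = -9644.84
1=1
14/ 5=2.80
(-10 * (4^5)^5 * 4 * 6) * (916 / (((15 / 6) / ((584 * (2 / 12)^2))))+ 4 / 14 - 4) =-33707353540641062649856 / 21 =-1605112073363860126183.62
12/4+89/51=242/51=4.75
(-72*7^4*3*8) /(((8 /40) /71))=-1472869440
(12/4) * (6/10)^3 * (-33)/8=-2673/1000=-2.67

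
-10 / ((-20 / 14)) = 7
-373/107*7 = -2611/107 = -24.40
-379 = -379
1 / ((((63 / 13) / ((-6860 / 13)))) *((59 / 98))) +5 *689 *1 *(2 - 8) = -11071810 / 531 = -20850.87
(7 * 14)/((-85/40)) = -784/17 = -46.12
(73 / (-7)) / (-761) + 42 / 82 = 114860 / 218407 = 0.53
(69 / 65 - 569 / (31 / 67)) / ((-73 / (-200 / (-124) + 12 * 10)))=143599648 / 70153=2046.95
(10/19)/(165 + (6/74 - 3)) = 0.00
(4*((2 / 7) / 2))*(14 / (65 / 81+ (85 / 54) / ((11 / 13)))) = 3.00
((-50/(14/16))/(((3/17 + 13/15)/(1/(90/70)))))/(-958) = 8500/191121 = 0.04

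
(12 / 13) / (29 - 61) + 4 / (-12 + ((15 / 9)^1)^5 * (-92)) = -0.03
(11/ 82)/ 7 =11/ 574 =0.02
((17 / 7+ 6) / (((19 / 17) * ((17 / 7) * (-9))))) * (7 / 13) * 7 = -2891 / 2223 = -1.30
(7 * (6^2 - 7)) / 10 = 203 / 10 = 20.30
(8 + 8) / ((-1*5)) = -16 / 5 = -3.20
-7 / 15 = -0.47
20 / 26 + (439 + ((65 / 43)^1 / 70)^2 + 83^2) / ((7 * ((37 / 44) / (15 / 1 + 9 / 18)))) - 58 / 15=176562204287023 / 9151607010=19293.03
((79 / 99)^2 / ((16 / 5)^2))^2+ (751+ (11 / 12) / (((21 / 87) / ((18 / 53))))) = 1757041421177083907 / 2335579306131456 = 752.29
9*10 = 90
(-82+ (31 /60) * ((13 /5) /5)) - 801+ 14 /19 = -25136843 /28500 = -881.99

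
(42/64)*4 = 21/8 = 2.62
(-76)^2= 5776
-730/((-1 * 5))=146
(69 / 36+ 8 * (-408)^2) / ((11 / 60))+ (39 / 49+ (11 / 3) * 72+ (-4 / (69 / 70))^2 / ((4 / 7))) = 18641205938840 / 2566179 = 7264187.70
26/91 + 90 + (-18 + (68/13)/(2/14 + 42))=1943842/26845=72.41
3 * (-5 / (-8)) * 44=165 / 2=82.50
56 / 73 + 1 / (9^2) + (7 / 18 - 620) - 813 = -16932841 / 11826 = -1431.83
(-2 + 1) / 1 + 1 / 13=-12 / 13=-0.92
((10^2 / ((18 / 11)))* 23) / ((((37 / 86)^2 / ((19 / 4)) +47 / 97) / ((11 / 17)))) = 9483648581 / 5458887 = 1737.29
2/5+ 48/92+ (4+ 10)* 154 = 248046/115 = 2156.92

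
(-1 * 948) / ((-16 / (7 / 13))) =1659 / 52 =31.90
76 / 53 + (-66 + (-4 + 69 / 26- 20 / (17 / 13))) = -1902339 / 23426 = -81.21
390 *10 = 3900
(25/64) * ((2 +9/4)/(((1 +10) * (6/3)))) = 425/5632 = 0.08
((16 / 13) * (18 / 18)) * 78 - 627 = -531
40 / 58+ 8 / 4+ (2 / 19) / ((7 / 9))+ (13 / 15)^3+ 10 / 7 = 63844079 / 13017375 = 4.90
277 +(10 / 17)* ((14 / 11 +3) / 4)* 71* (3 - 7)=18429 / 187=98.55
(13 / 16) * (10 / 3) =65 / 24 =2.71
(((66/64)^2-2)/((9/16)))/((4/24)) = -959/96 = -9.99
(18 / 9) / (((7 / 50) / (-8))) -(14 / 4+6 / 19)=-31415 / 266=-118.10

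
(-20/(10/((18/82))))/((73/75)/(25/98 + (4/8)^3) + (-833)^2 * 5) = -201150/1589614136131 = -0.00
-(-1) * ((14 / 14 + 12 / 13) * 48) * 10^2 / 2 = 60000 / 13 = 4615.38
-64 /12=-16 /3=-5.33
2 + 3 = 5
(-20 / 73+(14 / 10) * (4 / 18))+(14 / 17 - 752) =-41947376 / 55845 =-751.14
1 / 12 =0.08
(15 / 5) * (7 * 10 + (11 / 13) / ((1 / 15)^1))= 3225 / 13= 248.08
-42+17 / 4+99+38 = 397 / 4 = 99.25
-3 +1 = -2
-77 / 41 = -1.88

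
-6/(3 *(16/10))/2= -5/8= -0.62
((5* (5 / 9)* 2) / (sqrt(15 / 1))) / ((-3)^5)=-10* sqrt(15) / 6561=-0.01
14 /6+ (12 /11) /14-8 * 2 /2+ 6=95 /231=0.41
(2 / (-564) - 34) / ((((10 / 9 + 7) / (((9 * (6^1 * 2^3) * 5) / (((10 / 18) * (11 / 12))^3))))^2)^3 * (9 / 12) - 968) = 29413448227198634763941105313407461976812916747686828679626752 / 837330841930104757881061068320946473728204938066035115768702793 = 0.04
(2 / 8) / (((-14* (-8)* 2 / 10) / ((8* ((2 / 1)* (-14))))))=-5 / 2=-2.50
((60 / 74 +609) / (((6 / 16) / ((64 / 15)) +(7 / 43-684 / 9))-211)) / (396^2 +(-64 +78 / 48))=-172781568 / 12735684129623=-0.00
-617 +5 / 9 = -5548 / 9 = -616.44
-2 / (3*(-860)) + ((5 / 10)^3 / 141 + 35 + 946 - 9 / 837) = 7375207373 / 7518120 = 980.99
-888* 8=-7104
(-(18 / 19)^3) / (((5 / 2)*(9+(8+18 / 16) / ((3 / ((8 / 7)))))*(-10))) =61236 / 22463225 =0.00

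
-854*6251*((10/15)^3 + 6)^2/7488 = -28262.58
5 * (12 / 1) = 60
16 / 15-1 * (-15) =241 / 15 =16.07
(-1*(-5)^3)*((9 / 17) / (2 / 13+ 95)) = 14625 / 21029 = 0.70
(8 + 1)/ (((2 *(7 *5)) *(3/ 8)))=12/ 35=0.34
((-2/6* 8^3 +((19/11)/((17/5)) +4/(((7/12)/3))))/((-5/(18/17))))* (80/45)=18797728/333795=56.32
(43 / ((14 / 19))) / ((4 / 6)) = 2451 / 28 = 87.54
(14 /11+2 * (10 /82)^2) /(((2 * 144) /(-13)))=-8697 /147928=-0.06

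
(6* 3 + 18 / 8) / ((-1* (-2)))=81 / 8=10.12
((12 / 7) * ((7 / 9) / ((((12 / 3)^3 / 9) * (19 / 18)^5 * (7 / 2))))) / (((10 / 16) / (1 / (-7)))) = -5668704 / 606644255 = -0.01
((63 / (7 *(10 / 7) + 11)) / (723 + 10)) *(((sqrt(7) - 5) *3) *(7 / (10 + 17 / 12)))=-3780 / 100421 + 756 *sqrt(7) / 100421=-0.02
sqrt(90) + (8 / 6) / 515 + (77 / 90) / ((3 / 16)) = 63484 / 13905 + 3 *sqrt(10) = 14.05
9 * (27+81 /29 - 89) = -15453 /29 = -532.86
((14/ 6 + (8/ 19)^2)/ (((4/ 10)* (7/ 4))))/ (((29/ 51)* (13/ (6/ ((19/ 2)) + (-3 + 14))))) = 7857910/ 1392377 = 5.64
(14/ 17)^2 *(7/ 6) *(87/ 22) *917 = 9121399/ 3179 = 2869.27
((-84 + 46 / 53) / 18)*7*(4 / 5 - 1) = 15421 / 2385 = 6.47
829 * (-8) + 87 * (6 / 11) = -72430 / 11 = -6584.55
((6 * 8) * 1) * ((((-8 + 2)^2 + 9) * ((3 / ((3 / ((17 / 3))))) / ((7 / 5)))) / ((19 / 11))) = 5061.65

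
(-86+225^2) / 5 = 50539 / 5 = 10107.80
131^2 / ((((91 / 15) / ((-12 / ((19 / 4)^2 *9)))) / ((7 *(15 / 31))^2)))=-8649144000 / 4509973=-1917.78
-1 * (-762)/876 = 127/146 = 0.87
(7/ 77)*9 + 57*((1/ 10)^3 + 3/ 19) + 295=3353627/ 11000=304.88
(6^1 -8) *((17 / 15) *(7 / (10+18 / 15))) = -17 / 12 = -1.42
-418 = -418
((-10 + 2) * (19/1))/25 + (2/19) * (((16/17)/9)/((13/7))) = -5738632/944775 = -6.07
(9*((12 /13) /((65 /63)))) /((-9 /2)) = -1512 /845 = -1.79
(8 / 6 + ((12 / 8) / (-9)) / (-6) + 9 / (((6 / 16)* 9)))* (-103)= -14935 / 36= -414.86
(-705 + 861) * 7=1092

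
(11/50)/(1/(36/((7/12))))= 2376/175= 13.58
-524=-524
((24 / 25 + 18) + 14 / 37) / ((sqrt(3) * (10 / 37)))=8944 * sqrt(3) / 375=41.31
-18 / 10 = -9 / 5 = -1.80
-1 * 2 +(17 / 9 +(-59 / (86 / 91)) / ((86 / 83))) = -4018039 / 66564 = -60.36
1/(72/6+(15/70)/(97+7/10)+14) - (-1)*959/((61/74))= 12620229993/10847569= 1163.42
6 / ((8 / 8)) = 6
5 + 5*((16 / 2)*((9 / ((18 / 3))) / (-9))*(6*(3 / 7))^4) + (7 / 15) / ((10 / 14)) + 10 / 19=-976128794 / 3421425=-285.30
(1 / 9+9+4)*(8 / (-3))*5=-4720 / 27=-174.81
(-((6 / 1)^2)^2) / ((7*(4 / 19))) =-6156 / 7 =-879.43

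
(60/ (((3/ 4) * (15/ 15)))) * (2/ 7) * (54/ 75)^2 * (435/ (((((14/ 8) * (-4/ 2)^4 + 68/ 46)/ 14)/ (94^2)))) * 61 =3727403122176/ 2825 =1319434733.51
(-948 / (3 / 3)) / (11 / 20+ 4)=-18960 / 91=-208.35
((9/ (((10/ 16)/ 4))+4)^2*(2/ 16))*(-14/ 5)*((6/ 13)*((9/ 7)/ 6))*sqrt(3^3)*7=-4482324*sqrt(3)/ 1625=-4777.61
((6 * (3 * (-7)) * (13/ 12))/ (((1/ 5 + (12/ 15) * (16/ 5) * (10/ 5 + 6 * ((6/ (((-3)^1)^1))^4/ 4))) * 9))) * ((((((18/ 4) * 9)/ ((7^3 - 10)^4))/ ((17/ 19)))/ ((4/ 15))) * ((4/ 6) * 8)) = -216125/ 12921663522879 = -0.00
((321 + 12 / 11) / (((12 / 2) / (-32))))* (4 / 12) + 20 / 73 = -1378748 / 2409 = -572.33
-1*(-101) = 101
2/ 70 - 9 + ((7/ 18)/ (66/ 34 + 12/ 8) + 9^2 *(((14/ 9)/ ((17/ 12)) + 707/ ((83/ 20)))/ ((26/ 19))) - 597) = 496270608538/ 52002405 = 9543.22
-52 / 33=-1.58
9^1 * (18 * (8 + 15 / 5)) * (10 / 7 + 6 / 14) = 3309.43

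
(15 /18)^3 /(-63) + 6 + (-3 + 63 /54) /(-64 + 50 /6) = 13689185 /2272536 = 6.02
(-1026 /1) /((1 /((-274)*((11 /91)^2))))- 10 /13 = 34009634 /8281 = 4106.95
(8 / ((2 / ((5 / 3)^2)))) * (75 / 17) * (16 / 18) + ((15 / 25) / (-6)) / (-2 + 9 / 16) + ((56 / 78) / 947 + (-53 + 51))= 41.64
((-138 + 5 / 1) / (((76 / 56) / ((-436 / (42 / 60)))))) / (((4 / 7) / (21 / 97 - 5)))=-49564480 / 97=-510974.02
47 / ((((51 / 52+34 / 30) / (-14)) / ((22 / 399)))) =-537680 / 31331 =-17.16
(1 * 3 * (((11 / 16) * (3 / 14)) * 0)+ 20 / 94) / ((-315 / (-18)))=0.01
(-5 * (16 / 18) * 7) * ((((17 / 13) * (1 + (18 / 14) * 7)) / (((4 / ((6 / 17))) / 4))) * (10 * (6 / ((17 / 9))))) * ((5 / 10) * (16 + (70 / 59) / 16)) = -477981000 / 13039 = -36657.80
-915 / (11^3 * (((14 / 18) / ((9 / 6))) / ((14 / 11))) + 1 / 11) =-271755 / 161078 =-1.69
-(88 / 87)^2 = -7744 / 7569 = -1.02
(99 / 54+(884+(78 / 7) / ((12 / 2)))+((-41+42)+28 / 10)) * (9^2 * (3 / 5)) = 15164253 / 350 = 43326.44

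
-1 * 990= -990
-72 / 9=-8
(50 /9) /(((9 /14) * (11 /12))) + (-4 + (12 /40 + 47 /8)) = 137839 /11880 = 11.60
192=192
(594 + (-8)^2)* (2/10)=658/5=131.60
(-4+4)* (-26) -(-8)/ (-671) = -8/ 671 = -0.01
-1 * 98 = -98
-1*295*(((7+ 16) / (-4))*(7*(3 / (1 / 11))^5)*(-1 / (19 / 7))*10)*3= -195167226506175 / 38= -5135979644899.34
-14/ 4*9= -63/ 2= -31.50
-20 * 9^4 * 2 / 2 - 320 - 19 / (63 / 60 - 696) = -1828274080 / 13899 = -131539.97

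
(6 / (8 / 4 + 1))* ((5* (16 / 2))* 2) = 160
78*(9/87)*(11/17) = 2574/493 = 5.22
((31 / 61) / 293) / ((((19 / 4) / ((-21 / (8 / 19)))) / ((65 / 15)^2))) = -36673 / 107238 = -0.34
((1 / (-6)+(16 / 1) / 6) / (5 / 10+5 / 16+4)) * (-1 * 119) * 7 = -4760 / 11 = -432.73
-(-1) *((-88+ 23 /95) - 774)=-81867 /95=-861.76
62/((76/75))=2325/38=61.18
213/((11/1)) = 213/11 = 19.36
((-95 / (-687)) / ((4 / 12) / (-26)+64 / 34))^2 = 1763160100 / 322273071481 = 0.01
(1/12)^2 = 0.01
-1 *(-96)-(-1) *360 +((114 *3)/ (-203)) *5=90858/ 203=447.58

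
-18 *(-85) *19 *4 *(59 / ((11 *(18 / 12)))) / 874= 120360 / 253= 475.73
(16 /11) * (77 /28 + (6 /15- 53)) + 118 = 2502 /55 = 45.49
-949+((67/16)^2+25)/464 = -112715127/118784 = -948.91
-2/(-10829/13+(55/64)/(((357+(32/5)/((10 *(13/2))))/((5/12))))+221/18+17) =534790656/214911299107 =0.00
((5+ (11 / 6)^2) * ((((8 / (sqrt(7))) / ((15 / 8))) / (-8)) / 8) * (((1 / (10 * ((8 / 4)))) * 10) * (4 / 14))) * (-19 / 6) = 817 * sqrt(7) / 22680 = 0.10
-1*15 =-15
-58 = -58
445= 445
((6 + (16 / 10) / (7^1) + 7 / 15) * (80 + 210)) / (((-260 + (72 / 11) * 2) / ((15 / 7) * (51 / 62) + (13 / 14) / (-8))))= -1282077269 / 99014496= -12.95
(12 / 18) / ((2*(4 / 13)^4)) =28561 / 768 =37.19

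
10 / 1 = 10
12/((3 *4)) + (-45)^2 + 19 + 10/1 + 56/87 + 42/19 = 2057.85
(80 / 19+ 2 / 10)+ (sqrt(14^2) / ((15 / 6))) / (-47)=19161 / 4465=4.29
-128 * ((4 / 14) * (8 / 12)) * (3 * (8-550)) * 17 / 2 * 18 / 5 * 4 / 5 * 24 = 4075978752 / 175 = 23291307.15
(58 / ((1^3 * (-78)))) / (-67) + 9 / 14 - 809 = -29570915 / 36582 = -808.35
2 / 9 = 0.22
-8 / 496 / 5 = -1 / 310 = -0.00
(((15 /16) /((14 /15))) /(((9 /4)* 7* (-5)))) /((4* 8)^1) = -5 /12544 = -0.00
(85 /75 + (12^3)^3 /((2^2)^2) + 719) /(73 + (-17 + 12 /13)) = 31442481733 /5550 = 5665312.02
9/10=0.90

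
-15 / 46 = -0.33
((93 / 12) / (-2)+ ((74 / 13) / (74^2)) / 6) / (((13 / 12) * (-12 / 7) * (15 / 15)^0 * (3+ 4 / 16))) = 0.64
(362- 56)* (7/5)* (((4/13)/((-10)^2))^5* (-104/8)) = -2142/1394580078125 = -0.00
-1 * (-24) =24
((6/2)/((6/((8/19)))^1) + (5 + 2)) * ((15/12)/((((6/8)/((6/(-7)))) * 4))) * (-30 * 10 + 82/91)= 9322165/12103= 770.24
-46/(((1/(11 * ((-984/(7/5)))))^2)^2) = -394628987649346560000/2401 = -164360261411639550.19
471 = 471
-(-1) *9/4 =2.25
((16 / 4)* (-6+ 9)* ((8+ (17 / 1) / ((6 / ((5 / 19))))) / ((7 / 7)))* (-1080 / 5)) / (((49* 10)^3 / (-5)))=53838 / 55883275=0.00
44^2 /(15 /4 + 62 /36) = 69696 /197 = 353.79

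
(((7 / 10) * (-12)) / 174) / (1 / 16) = -112 / 145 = -0.77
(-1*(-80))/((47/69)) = 5520/47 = 117.45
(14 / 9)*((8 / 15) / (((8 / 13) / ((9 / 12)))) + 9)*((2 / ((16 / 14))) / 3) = 9457 / 1080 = 8.76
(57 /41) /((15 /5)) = 19 /41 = 0.46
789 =789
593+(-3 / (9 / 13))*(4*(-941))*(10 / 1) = 491099 / 3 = 163699.67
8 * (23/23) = 8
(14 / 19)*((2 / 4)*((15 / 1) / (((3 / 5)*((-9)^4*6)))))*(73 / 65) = 2555 / 9723402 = 0.00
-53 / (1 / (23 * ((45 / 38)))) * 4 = -109710 / 19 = -5774.21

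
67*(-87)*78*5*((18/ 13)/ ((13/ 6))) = -18885960/ 13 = -1452766.15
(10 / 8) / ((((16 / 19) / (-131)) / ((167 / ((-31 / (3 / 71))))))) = 6234945 / 140864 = 44.26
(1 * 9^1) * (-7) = -63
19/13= 1.46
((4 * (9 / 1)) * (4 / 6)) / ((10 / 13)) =156 / 5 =31.20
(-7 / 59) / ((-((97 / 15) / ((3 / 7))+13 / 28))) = 8820 / 1156223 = 0.01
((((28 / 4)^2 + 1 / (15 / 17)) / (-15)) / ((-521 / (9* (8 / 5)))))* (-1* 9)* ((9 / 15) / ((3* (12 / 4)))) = -18048 / 325625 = -0.06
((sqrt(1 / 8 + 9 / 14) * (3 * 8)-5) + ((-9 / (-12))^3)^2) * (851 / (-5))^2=-14303693951 / 102400 + 4345206 * sqrt(602) / 175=469530.46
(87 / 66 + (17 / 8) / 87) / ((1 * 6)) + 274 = 12596743 / 45936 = 274.22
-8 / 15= -0.53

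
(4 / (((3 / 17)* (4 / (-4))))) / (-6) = 34 / 9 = 3.78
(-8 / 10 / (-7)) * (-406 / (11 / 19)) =-4408 / 55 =-80.15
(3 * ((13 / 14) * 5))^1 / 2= 195 / 28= 6.96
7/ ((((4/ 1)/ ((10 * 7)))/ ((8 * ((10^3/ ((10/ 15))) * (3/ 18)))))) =245000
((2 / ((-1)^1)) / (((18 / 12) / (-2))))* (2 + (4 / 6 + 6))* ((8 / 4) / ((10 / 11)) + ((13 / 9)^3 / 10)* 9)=413816 / 3645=113.53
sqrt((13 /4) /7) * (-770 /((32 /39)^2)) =-83655 * sqrt(91) /1024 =-779.31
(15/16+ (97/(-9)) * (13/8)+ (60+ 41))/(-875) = -12157/126000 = -0.10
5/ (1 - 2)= -5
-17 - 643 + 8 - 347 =-999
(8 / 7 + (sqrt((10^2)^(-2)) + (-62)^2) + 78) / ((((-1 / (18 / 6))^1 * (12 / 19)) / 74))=-1930583521 / 1400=-1378988.23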